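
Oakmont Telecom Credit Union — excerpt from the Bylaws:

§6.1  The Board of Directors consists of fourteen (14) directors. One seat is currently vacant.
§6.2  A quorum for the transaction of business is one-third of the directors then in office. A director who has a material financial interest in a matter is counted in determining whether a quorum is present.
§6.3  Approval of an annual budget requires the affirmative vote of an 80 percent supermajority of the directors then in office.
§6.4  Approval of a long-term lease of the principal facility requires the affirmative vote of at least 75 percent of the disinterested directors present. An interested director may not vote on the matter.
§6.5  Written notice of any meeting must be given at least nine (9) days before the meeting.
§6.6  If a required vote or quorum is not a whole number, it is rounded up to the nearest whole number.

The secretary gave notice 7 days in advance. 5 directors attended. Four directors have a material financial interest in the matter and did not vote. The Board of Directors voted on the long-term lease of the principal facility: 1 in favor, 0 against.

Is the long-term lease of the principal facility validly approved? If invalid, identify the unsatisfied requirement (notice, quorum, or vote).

Notice: 7 days given; 9 required (7 < 9). Not satisfied.
Quorum: 5 present (interested directors count toward quorum); quorum is 5. Satisfied.
Vote: the long-term lease of the principal facility requires three-fourths of the disinterested directors present (5 − 4 = 1). 3/4 of 1 = 0.75, rounded up to 1, so 1 affirmative vote is needed; 1 voted in favor. Satisfied.

Invalid — notice requirement not satisfied.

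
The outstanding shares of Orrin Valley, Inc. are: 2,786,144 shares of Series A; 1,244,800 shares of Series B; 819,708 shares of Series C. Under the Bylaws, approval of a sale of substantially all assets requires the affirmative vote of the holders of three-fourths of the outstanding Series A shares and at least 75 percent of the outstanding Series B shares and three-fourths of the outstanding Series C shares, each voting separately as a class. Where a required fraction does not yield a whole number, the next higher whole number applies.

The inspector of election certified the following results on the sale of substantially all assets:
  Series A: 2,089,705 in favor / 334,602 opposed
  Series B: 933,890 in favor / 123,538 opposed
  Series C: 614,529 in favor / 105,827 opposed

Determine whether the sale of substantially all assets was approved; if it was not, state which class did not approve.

Series A: 3/4 of 2786144 = 2089608; 2,089,608 required, 2,089,705 in favor — approved.
Series B: 3/4 of 1244800 = 933600; 933,600 required, 933,890 in favor — approved.
Series C: 3/4 of 819708 = 614781; 614,781 required, 614,529 in favor — not approved.

Not approved — the Series C shares did not give the required vote.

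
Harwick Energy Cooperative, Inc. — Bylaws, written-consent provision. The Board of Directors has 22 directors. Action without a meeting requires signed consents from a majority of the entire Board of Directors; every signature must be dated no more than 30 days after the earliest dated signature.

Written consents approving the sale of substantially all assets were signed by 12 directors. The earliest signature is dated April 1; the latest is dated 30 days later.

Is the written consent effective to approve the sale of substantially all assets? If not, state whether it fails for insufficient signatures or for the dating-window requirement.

Signatures required: a majority of 22 — a majority of 22 is 12, so 12 needed; 12 signed. Sufficient.
Dating window: the latest signature is 30 days after the earliest; the limit is 30 days. Within the window.

Effective — both the signature and dating-window requirements are satisfied.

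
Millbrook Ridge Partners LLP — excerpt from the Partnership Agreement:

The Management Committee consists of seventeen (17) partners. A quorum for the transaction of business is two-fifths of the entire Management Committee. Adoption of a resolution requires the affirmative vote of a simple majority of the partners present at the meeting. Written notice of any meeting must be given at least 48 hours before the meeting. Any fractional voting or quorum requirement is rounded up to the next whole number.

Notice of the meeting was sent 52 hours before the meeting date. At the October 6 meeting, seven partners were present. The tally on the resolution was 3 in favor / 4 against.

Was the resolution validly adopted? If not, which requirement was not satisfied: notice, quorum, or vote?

Notice: 52 hours given; 48 required (52 ≥ 48). Satisfied.
Quorum: 7 present; quorum is 7. Satisfied.
Vote: the resolution requires a majority of the partners present (7). A majority of 7 is 4, so 4 affirmative votes are needed; 3 voted in favor. Not satisfied.

Invalid — vote requirement not satisfied.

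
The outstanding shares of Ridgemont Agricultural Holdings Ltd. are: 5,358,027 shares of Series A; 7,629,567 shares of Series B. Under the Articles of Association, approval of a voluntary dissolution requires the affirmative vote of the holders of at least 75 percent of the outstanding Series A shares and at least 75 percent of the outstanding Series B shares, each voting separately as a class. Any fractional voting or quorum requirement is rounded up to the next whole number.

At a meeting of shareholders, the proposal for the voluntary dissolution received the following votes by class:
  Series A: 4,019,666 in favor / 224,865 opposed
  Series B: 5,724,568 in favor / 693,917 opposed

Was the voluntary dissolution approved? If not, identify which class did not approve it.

Approved — every class gave the required vote.

Series A: 3/4 of 5358027 = 4018520.25, rounded up to 4018521; 4,018,521 required, 4,019,666 in favor — approved.
Series B: 3/4 of 7629567 = 5722175.25, rounded up to 5722176; 5,722,176 required, 5,724,568 in favor — approved.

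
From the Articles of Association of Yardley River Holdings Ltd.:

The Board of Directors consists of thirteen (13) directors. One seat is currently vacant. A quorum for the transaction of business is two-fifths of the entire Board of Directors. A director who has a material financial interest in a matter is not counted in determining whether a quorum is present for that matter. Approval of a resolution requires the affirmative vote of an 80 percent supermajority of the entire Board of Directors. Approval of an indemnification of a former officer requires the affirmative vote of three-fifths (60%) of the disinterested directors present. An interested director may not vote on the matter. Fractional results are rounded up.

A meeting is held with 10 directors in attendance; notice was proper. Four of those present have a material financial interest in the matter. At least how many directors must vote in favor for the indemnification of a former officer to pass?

4

The indemnification of a former officer requires three-fifths of the disinterested directors present (10 − 4 = 6).
3/5 of 6 = 3.60, rounded up to 4.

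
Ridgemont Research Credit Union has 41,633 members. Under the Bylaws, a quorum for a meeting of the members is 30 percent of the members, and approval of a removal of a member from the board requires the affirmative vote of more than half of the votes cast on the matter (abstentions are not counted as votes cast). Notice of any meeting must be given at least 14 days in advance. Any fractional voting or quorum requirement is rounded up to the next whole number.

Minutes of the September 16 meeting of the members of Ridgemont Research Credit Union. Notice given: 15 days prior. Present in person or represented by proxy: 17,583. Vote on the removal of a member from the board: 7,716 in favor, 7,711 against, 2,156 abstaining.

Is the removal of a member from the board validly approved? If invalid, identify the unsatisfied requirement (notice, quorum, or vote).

Notice: 15 days given; 14 required. Satisfied.
Quorum: 30% of 41,633 = 12,489.90, rounded up to 12,490; 17,583 present. Satisfied.
Vote: requires a majority of the votes cast (17,583 − 2,156 abstaining = 15,427); a majority of 15427 is 7714, so 7,714 needed; 7,716 in favor. Satisfied.

Valid — all requirements satisfied.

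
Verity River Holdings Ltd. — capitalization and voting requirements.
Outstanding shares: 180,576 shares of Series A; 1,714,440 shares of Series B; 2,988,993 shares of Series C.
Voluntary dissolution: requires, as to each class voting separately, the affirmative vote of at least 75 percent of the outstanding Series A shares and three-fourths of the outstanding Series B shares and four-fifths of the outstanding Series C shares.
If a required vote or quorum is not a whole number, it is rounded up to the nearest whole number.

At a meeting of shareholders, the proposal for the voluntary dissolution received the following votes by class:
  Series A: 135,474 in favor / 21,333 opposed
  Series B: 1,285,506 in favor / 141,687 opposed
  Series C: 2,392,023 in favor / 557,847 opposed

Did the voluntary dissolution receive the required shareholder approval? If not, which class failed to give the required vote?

Series A: 3/4 of 180576 = 135432; 135,432 required, 135,474 in favor — approved.
Series B: 3/4 of 1714440 = 1285830; 1,285,830 required, 1,285,506 in favor — not approved.
Series C: 4/5 of 2988993 = 2391194.40, rounded up to 2391195; 2,391,195 required, 2,392,023 in favor — approved.

Not approved — the Series B shares did not give the required vote.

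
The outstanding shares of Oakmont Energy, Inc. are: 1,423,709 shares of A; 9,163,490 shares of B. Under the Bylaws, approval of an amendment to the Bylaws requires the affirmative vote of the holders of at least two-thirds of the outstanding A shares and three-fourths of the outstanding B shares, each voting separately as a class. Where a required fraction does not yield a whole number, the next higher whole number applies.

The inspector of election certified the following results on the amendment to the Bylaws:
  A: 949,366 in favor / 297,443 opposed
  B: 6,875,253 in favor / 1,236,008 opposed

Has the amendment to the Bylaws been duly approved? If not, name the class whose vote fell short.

A: 2/3 of 1423709 = 949139.33, rounded up to 949140; 949,140 required, 949,366 in favor — approved.
B: 3/4 of 9163490 = 6872617.50, rounded up to 6872618; 6,872,618 required, 6,875,253 in favor — approved.

Approved — every class gave the required vote.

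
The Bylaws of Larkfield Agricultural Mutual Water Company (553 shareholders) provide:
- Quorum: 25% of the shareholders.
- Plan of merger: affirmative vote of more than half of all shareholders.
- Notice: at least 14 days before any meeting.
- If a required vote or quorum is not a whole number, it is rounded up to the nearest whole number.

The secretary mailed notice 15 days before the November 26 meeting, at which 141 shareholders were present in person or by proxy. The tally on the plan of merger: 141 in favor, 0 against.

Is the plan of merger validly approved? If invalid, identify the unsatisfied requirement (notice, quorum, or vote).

Notice: 15 days given; 14 required. Satisfied.
Quorum: 25% of 553 = 138.25, rounded up to 139; 141 present. Satisfied.
Vote: requires a majority of all shareholders (553); a majority of 553 is 277, so 277 needed; 141 in favor. Not satisfied.

Invalid — vote requirement not satisfied.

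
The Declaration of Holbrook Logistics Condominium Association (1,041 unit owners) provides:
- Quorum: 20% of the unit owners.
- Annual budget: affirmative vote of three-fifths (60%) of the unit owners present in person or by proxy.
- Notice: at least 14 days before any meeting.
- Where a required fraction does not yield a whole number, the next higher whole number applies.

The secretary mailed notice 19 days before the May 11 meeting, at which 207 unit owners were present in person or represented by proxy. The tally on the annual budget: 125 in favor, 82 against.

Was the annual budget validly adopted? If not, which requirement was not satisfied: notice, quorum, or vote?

Notice: 19 days given; 14 required. Satisfied.
Quorum: 20% of 1,041 = 208.20, rounded up to 209; 207 present. Not satisfied.
Vote: requires three-fifths of those present (207); 3/5 of 207 = 124.20, rounded up to 125, so 125 needed; 125 in favor. Satisfied.

Invalid — quorum requirement not satisfied.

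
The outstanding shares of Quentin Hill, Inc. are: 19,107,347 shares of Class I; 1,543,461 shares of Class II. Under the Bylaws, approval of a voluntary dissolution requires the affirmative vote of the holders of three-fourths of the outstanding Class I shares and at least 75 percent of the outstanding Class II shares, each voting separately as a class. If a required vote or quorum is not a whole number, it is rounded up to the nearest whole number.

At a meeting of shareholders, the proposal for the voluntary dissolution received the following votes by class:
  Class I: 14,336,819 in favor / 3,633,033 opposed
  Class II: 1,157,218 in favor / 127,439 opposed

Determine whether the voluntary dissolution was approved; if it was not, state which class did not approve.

Not approved — the Class II shares did not give the required vote.

Class I: 3/4 of 19107347 = 14330510.25, rounded up to 14330511; 14,330,511 required, 14,336,819 in favor — approved.
Class II: 3/4 of 1543461 = 1157595.75, rounded up to 1157596; 1,157,596 required, 1,157,218 in favor — not approved.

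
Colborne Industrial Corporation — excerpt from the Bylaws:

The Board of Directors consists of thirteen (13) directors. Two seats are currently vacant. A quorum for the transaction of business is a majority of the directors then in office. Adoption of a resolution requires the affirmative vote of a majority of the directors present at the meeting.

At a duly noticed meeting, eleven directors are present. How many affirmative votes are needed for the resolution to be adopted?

6

The resolution requires a majority of the directors present (11).
A majority of 11 is 6.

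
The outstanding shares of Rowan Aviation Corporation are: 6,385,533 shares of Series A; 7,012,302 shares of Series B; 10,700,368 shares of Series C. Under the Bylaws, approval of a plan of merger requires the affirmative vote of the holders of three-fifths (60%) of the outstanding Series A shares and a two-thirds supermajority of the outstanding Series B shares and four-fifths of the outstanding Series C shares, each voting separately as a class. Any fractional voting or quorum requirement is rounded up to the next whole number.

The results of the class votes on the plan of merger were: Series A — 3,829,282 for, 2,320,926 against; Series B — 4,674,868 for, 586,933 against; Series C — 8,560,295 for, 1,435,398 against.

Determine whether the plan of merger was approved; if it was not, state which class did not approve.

Not approved — the Series A shares did not give the required vote.

Series A: 3/5 of 6385533 = 3831319.80, rounded up to 3831320; 3,831,320 required, 3,829,282 in favor — not approved.
Series B: 2/3 of 7012302 = 4674868; 4,674,868 required, 4,674,868 in favor — approved.
Series C: 4/5 of 10700368 = 8560294.40, rounded up to 8560295; 8,560,295 required, 8,560,295 in favor — approved.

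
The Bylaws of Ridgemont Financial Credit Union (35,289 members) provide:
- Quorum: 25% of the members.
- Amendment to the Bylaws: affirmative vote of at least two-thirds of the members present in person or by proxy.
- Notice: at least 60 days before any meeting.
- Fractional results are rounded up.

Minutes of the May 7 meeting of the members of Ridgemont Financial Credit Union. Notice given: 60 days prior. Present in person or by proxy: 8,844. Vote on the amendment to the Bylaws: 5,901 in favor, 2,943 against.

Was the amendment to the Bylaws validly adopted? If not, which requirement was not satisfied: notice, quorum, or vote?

Notice: 60 days given; 60 required. Satisfied.
Quorum: 25% of 35,289 = 8,822.25, rounded up to 8,823; 8,844 present. Satisfied.
Vote: requires two-thirds of those present (8,844); 2/3 of 8844 = 5896, so 5,896 needed; 5,901 in favor. Satisfied.

Valid — all requirements satisfied.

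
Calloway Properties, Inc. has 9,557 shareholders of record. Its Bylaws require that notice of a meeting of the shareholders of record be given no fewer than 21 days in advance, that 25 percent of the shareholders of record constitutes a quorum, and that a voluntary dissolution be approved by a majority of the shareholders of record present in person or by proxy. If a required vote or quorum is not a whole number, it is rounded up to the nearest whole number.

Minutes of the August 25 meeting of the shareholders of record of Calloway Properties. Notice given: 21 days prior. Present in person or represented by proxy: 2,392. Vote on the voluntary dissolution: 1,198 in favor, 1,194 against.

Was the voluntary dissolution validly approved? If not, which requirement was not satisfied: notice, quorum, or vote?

Notice: 21 days given; 21 required. Satisfied.
Quorum: 25% of 9,557 = 2,389.25, rounded up to 2,390; 2,392 present. Satisfied.
Vote: requires a majority of those present (2,392); a majority of 2392 is 1197, so 1,197 needed; 1,198 in favor. Satisfied.

Valid — all requirements satisfied.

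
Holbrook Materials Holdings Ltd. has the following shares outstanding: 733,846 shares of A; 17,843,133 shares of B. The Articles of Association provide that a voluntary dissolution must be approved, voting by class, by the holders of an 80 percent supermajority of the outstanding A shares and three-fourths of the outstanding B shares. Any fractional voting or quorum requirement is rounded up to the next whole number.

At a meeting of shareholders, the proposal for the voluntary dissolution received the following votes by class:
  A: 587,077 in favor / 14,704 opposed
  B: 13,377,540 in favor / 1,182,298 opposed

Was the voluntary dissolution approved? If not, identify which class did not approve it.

Not approved — the B shares did not give the required vote.

A: 4/5 of 733846 = 587076.80, rounded up to 587077; 587,077 required, 587,077 in favor — approved.
B: 3/4 of 17843133 = 13382349.75, rounded up to 13382350; 13,382,350 required, 13,377,540 in favor — not approved.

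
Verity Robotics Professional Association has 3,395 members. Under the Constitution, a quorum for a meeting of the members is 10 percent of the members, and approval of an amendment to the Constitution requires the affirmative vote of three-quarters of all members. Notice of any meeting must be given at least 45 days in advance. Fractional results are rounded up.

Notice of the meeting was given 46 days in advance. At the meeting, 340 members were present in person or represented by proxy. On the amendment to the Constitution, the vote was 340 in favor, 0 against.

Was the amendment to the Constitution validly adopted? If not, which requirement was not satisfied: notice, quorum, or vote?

Notice: 46 days given; 45 required. Satisfied.
Quorum: 10% of 3,395 = 339.50, rounded up to 340; 340 present. Satisfied.
Vote: requires three-fourths of all members (3,395); 3/4 of 3395 = 2546.25, rounded up to 2547, so 2,547 needed; 340 in favor. Not satisfied.

Invalid — vote requirement not satisfied.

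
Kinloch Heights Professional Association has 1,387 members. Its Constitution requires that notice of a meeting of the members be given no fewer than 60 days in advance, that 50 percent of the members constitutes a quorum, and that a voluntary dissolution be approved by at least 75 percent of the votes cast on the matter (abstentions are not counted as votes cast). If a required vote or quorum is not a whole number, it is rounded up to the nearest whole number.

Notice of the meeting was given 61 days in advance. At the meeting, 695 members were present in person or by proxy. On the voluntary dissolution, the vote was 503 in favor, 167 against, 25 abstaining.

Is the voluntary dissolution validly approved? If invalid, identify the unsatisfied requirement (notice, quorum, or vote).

Notice: 61 days given; 60 required. Satisfied.
Quorum: 50% of 1,387 = 693.50, rounded up to 694; 695 present. Satisfied.
Vote: requires three-fourths of the votes cast (695 − 25 abstaining = 670); 3/4 of 670 = 502.50, rounded up to 503, so 503 needed; 503 in favor. Satisfied.

Valid — all requirements satisfied.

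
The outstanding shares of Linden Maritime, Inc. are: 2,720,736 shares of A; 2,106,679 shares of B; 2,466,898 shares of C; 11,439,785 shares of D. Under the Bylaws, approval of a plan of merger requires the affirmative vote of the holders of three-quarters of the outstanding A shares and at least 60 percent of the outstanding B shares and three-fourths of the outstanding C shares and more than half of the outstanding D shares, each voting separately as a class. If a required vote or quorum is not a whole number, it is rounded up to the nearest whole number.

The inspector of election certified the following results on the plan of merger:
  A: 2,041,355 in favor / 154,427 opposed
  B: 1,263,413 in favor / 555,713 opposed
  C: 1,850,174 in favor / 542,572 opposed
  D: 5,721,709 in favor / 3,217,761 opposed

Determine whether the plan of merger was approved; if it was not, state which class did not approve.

A: 3/4 of 2720736 = 2040552; 2,040,552 required, 2,041,355 in favor — approved.
B: 3/5 of 2106679 = 1264007.40, rounded up to 1264008; 1,264,008 required, 1,263,413 in favor — not approved.
C: 3/4 of 2466898 = 1850173.50, rounded up to 1850174; 1,850,174 required, 1,850,174 in favor — approved.
D: a majority of 11439785 is 5719893; 5,719,893 required, 5,721,709 in favor — approved.

Not approved — the B shares did not give the required vote.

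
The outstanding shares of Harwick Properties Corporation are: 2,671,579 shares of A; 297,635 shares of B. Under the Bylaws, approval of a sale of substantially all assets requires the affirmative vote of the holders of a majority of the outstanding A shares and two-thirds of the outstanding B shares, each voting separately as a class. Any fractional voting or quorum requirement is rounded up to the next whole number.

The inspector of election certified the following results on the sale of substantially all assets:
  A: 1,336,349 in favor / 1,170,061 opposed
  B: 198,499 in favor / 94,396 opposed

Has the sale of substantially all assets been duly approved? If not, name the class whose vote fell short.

Approved — every class gave the required vote.

A: a majority of 2671579 is 1335790; 1,335,790 required, 1,336,349 in favor — approved.
B: 2/3 of 297635 = 198423.33, rounded up to 198424; 198,424 required, 198,499 in favor — approved.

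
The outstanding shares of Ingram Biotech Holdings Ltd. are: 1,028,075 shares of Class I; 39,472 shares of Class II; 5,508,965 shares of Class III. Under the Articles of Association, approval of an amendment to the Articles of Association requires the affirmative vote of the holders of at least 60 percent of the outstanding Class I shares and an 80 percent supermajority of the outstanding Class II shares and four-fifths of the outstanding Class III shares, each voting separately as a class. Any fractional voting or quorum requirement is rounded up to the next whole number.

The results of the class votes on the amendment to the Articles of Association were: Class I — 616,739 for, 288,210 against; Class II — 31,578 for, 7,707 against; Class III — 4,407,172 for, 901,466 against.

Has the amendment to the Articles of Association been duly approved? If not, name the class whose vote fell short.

Class I: 3/5 of 1028075 = 616845; 616,845 required, 616,739 in favor — not approved.
Class II: 4/5 of 39472 = 31577.60, rounded up to 31578; 31,578 required, 31,578 in favor — approved.
Class III: 4/5 of 5508965 = 4407172; 4,407,172 required, 4,407,172 in favor — approved.

Not approved — the Class I shares did not give the required vote.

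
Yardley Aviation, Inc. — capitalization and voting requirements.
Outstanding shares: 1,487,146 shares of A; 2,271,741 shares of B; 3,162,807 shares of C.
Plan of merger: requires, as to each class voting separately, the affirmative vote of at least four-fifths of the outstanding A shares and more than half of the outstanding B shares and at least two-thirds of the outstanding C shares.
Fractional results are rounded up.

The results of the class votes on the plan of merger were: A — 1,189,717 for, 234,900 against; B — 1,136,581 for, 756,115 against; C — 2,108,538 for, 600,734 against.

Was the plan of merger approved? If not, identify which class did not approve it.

Approved — every class gave the required vote.

A: 4/5 of 1487146 = 1189716.80, rounded up to 1189717; 1,189,717 required, 1,189,717 in favor — approved.
B: a majority of 2271741 is 1135871; 1,135,871 required, 1,136,581 in favor — approved.
C: 2/3 of 3162807 = 2108538; 2,108,538 required, 2,108,538 in favor — approved.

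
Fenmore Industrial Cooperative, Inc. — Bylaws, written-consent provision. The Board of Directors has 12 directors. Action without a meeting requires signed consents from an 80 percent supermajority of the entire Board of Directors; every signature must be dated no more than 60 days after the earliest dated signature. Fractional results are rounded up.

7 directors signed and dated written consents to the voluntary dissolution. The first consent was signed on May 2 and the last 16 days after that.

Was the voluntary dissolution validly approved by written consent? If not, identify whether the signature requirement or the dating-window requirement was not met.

Not effective — insufficient signatures.

Signatures required: an 80 percent supermajority of 12 — 4/5 of 12 = 9.60, rounded up to 10, so 10 needed; 7 signed. Insufficient.
Dating window: the latest signature is 16 days after the earliest; the limit is 60 days. Within the window.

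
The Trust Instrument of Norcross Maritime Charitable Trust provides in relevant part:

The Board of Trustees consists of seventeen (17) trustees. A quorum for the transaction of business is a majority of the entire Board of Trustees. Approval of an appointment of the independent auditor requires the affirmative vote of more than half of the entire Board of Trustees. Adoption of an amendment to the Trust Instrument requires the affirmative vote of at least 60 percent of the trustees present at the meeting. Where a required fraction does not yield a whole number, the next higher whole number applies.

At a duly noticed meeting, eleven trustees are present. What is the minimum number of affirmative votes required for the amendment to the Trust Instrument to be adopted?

The amendment to the Trust Instrument requires three-fifths of the trustees present (11).
3/5 of 11 = 6.60, rounded up to 7.

7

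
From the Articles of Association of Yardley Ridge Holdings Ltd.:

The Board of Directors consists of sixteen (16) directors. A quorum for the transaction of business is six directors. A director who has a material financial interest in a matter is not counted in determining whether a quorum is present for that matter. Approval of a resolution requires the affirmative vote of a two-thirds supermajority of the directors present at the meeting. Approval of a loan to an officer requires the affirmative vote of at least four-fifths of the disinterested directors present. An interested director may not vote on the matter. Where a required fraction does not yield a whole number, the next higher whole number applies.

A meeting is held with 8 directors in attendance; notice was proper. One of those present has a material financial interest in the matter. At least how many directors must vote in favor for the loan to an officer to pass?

6

The loan to an officer requires four-fifths of the disinterested directors present (8 − 1 = 7).
4/5 of 7 = 5.60, rounded up to 6.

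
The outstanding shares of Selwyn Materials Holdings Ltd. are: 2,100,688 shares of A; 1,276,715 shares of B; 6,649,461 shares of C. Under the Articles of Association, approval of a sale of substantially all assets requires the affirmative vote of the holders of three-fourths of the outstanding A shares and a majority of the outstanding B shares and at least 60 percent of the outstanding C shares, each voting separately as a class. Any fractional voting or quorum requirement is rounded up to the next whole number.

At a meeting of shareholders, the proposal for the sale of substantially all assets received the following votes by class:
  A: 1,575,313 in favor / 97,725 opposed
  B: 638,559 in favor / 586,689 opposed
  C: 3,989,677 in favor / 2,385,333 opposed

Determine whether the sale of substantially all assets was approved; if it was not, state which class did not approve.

A: 3/4 of 2100688 = 1575516; 1,575,516 required, 1,575,313 in favor — not approved.
B: a majority of 1276715 is 638358; 638,358 required, 638,559 in favor — approved.
C: 3/5 of 6649461 = 3989676.60, rounded up to 3989677; 3,989,677 required, 3,989,677 in favor — approved.

Not approved — the A shares did not give the required vote.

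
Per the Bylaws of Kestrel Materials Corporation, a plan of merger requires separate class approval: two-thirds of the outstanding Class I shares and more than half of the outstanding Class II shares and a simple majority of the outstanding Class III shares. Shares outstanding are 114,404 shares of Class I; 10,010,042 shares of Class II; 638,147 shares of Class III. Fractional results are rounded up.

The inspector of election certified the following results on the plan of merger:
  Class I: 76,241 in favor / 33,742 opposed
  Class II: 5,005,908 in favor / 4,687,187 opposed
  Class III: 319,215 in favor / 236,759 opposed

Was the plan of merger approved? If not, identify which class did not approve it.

Not approved — the Class I shares did not give the required vote.

Class I: 2/3 of 114404 = 76269.33, rounded up to 76270; 76,270 required, 76,241 in favor — not approved.
Class II: a majority of 10010042 is 5005022; 5,005,022 required, 5,005,908 in favor — approved.
Class III: a majority of 638147 is 319074; 319,074 required, 319,215 in favor — approved.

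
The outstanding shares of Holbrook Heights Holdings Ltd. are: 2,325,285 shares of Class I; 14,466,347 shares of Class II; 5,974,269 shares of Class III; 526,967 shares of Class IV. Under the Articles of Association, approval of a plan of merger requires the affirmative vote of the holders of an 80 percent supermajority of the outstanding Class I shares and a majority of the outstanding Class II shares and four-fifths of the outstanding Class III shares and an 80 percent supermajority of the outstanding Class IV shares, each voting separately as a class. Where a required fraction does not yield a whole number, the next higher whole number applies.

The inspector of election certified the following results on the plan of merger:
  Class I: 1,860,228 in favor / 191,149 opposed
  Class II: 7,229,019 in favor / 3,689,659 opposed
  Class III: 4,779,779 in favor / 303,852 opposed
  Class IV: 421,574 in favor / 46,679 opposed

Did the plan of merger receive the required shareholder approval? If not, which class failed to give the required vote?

Not approved — the Class II shares did not give the required vote.

Class I: 4/5 of 2325285 = 1860228; 1,860,228 required, 1,860,228 in favor — approved.
Class II: a majority of 14466347 is 7233174; 7,233,174 required, 7,229,019 in favor — not approved.
Class III: 4/5 of 5974269 = 4779415.20, rounded up to 4779416; 4,779,416 required, 4,779,779 in favor — approved.
Class IV: 4/5 of 526967 = 421573.60, rounded up to 421574; 421,574 required, 421,574 in favor — approved.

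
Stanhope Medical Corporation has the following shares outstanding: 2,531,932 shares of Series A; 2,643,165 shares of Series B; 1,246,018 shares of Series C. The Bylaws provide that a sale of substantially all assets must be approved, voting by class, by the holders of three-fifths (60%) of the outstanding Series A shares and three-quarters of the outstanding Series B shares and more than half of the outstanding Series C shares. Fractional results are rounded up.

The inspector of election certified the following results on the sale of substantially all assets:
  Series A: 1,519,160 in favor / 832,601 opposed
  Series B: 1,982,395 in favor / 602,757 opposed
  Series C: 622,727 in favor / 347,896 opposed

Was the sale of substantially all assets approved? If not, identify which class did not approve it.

Not approved — the Series C shares did not give the required vote.

Series A: 3/5 of 2531932 = 1519159.20, rounded up to 1519160; 1,519,160 required, 1,519,160 in favor — approved.
Series B: 3/4 of 2643165 = 1982373.75, rounded up to 1982374; 1,982,374 required, 1,982,395 in favor — approved.
Series C: a majority of 1246018 is 623010; 623,010 required, 622,727 in favor — not approved.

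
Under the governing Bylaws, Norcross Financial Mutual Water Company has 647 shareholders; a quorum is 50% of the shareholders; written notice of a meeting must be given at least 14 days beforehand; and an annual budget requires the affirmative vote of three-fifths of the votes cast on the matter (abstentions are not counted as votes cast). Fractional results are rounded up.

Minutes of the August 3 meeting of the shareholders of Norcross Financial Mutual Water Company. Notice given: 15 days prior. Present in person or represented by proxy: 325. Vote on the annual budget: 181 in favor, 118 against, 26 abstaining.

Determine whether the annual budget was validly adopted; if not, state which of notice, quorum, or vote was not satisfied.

Valid — all requirements satisfied.

Notice: 15 days given; 14 required. Satisfied.
Quorum: 50% of 647 = 323.50, rounded up to 324; 325 present. Satisfied.
Vote: requires three-fifths of the votes cast (325 − 26 abstaining = 299); 3/5 of 299 = 179.40, rounded up to 180, so 180 needed; 181 in favor. Satisfied.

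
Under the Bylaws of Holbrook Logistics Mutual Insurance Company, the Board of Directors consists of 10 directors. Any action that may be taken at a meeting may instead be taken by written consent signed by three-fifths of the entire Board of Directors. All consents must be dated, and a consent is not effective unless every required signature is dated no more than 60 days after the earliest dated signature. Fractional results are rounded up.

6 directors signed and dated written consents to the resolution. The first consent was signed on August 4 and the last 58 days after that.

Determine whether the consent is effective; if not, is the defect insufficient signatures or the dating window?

Signatures required: three-fifths of 10 — 3/5 of 10 = 6, so 6 needed; 6 signed. Sufficient.
Dating window: the latest signature is 58 days after the earliest; the limit is 60 days. Within the window.

Effective — both the signature and dating-window requirements are satisfied.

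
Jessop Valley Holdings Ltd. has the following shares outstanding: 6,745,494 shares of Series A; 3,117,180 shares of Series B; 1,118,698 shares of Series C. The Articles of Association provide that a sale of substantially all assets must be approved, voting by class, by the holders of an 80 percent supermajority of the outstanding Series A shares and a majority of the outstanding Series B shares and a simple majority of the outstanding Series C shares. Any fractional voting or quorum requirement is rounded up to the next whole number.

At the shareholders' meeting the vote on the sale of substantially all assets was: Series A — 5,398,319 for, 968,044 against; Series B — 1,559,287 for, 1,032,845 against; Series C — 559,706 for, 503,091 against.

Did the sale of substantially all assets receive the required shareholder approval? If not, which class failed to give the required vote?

Series A: 4/5 of 6745494 = 5396395.20, rounded up to 5396396; 5,396,396 required, 5,398,319 in favor — approved.
Series B: a majority of 3117180 is 1558591; 1,558,591 required, 1,559,287 in favor — approved.
Series C: a majority of 1118698 is 559350; 559,350 required, 559,706 in favor — approved.

Approved — every class gave the required vote.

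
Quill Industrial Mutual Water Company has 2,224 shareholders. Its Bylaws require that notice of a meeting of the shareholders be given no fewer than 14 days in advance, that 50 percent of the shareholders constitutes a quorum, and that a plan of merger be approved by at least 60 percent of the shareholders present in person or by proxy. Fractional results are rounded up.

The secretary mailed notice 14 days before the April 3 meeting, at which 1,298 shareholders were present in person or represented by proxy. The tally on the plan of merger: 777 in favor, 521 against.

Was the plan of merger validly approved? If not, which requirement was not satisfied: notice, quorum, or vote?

Invalid — vote requirement not satisfied.

Notice: 14 days given; 14 required. Satisfied.
Quorum: 50% of 2,224 = 1,112; 1,298 present. Satisfied.
Vote: requires three-fifths of those present (1,298); 3/5 of 1298 = 778.80, rounded up to 779, so 779 needed; 777 in favor. Not satisfied.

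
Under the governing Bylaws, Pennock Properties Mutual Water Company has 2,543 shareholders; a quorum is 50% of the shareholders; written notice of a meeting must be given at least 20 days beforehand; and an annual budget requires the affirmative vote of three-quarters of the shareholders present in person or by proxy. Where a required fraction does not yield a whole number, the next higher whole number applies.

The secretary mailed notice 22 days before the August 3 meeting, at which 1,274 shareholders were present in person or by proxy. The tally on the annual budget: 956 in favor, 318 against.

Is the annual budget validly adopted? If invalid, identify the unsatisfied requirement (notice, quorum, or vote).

Notice: 22 days given; 20 required. Satisfied.
Quorum: 50% of 2,543 = 1,271.50, rounded up to 1,272; 1,274 present. Satisfied.
Vote: requires three-fourths of those present (1,274); 3/4 of 1274 = 955.50, rounded up to 956, so 956 needed; 956 in favor. Satisfied.

Valid — all requirements satisfied.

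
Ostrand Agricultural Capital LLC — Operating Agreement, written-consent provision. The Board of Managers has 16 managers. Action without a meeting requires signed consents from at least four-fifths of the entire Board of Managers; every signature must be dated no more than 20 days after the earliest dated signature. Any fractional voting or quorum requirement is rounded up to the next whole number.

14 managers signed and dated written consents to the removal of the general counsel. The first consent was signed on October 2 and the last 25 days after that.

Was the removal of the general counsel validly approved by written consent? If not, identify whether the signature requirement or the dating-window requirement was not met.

Signatures required: at least four-fifths of 16 — 4/5 of 16 = 12.80, rounded up to 13, so 13 needed; 14 signed. Sufficient.
Dating window: the latest signature is 25 days after the earliest; the limit is 20 days. Outside the window.

Not effective — dating-window requirement not satisfied.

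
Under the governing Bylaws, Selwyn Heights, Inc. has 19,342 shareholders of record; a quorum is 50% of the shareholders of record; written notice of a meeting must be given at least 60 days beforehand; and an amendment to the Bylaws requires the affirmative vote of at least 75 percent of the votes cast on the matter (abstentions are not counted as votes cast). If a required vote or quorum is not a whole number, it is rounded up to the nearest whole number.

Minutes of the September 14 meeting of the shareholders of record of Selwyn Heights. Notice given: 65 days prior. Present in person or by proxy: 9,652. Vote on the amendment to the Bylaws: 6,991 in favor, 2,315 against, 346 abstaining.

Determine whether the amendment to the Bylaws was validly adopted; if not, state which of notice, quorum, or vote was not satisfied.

Invalid — quorum requirement not satisfied.

Notice: 65 days given; 60 required. Satisfied.
Quorum: 50% of 19,342 = 9,671; 9,652 present. Not satisfied.
Vote: requires three-fourths of the votes cast (9,652 − 346 abstaining = 9,306); 3/4 of 9306 = 6979.50, rounded up to 6980, so 6,980 needed; 6,991 in favor. Satisfied.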